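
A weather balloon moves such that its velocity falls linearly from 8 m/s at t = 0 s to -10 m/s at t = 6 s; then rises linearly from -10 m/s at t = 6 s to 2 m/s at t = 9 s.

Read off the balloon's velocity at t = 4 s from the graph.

-4 m/s

On 0–6 s the graph is linear from 8 to -10 m/s: v(4) = 8 + (-10 − 8)·(4 − 0)/(6 − 0) = -4 m/s.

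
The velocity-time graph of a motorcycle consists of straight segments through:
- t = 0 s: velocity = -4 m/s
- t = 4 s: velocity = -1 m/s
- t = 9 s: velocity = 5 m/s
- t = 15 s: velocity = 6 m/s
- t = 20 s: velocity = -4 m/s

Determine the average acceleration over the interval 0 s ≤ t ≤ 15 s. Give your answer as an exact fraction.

Average acceleration = Δv/Δt = (6 − -4)/(15 − 0) = 2/3 m/s².

2/3 m/s²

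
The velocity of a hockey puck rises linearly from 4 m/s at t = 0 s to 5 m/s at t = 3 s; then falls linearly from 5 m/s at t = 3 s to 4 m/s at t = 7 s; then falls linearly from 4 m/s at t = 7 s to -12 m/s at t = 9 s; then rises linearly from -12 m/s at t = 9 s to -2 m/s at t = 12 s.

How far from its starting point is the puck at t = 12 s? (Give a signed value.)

2.5 m

Displacement is the signed area under the v-t curve.
0–3 s: ½(4 + 5)(3) = 13.5 m
3–7 s: ½(5 + 4)(4) = 18 m
7–9 s: ½(4 + -12)(2) = -8 m
9–12 s: ½(-12 + -2)(3) = -21 m
Net displacement = 2.5 m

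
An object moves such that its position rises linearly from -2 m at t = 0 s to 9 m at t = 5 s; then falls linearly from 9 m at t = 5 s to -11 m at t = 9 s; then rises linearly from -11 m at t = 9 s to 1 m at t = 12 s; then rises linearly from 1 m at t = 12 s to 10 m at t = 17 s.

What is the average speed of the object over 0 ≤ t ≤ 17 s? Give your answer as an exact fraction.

Average speed = (total path length)/(elapsed time); on a piecewise-linear x-t graph the path length is Σ|Δx|.
0–5 s: |Δx| = |9 − -2| = 11 m
5–9 s: |Δx| = |-11 − 9| = 20 m
9–12 s: |Δx| = |1 − -11| = 12 m
12–17 s: |Δx| = |10 − 1| = 9 m
Total path = 52 m; average speed = 52/17 = 52/17 m/s.

52/17 m/s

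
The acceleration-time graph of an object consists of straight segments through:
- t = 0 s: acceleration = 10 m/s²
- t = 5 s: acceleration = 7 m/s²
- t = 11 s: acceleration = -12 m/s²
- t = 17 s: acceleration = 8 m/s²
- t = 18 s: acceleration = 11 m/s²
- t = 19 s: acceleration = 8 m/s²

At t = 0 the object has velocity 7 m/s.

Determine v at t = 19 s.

41.5 m/s

Δv equals the area under the a-t graph; then v = v₀ + Δv.
0–5 s: ½(10 + 7)(5) = 42.5 m/s
5–11 s: ½(7 + -12)(6) = -15 m/s
11–17 s: ½(-12 + 8)(6) = -12 m/s
17–18 s: ½(8 + 11)(1) = 9.5 m/s
18–19 s: ½(11 + 8)(1) = 9.5 m/s
Δv = 34.5 m/s, so v(19) = 7 + (34.5) = 41.5 m/s.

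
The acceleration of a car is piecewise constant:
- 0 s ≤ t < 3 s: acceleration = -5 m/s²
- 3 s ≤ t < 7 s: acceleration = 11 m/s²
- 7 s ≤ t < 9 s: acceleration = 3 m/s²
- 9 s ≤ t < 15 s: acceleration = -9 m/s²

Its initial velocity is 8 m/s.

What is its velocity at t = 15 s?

-11 m/s

Δv equals the area under the a-t graph; then v = v₀ + Δv.
0–3 s: -5 × 3 = -15 m/s
3–7 s: 11 × 4 = 44 m/s
7–9 s: 3 × 2 = 6 m/s
9–15 s: -9 × 6 = -54 m/s
Δv = -19 m/s, so v(15) = 8 + (-19) = -11 m/s.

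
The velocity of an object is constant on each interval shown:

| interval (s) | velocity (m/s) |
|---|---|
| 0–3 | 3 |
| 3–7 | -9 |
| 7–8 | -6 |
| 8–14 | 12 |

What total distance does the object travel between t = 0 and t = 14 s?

123 m

Total distance travelled is ∫|v| dt — sum the magnitudes of each area piece.
0–3 s: |3| × 3 = 9 m
3–7 s: |-9| × 4 = 36 m
7–8 s: |-6| × 1 = 6 m
8–14 s: |12| × 6 = 72 m
Total distance = 123 m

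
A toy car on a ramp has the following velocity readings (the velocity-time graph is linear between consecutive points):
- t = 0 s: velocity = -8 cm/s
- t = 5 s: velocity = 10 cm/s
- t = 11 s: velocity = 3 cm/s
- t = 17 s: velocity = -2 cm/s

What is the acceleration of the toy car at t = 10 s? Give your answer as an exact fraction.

Acceleration is the slope of the v-t graph on 5–11 s: (3 − 10)/(11 − 5) = -7/6 cm/s².

-7/6 cm/s²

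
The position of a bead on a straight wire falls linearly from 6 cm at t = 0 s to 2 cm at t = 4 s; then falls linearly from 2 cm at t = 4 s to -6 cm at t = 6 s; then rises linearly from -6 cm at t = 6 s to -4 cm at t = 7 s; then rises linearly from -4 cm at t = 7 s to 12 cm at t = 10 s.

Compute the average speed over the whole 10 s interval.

3 cm/s

Average speed = (total path length)/(elapsed time); on a piecewise-linear x-t graph the path length is Σ|Δx|.
0–4 s: |Δx| = |2 − 6| = 4 cm
4–6 s: |Δx| = |-6 − 2| = 8 cm
6–7 s: |Δx| = |-4 − -6| = 2 cm
7–10 s: |Δx| = |12 − -4| = 16 cm
Total path = 30 cm; average speed = 30/10 = 3 cm/s.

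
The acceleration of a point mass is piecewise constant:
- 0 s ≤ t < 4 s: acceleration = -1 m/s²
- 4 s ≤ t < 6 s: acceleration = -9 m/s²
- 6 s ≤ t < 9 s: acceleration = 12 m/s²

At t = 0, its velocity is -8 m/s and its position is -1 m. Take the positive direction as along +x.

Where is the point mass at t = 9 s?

On each constant-a segment, Δv = aΔt and Δx = v₀Δt + ½aΔt²; chain segment to segment.
0–4 s: v starts -8 m/s; Δx = -8·4 + ½·-1·4² = -40 m; v ends -12 m/s.
4–6 s: v starts -12 m/s; Δx = -12·2 + ½·-9·2² = -42 m; v ends -30 m/s.
6–9 s: v starts -30 m/s; Δx = -30·3 + ½·12·3² = -36 m; v ends 6 m/s.
x(9) = -1 + Σ Δx = -119 m.

-119 m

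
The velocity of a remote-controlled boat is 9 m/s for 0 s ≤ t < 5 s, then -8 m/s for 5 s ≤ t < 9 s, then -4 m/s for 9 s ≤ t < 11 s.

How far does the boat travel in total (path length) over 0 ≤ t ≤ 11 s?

Distance (not displacement) is the total path length: add the absolute areas under v-t.
0–5 s: |9| × 5 = 45 m
5–9 s: |-8| × 4 = 32 m
9–11 s: |-4| × 2 = 8 m
Total distance = 85 m

85 m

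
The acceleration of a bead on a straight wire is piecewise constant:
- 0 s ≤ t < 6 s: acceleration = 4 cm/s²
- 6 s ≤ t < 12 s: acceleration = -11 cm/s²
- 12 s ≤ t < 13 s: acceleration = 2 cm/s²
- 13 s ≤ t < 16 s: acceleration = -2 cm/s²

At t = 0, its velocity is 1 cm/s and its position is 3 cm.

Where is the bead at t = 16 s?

-133 cm

On each constant-a segment, Δv = aΔt and Δx = v₀Δt + ½aΔt²; chain segment to segment.
0–6 s: v starts 1 cm/s; Δx = 1·6 + ½·4·6² = 78 cm; v ends 25 cm/s.
6–12 s: v starts 25 cm/s; Δx = 25·6 + ½·-11·6² = -48 cm; v ends -41 cm/s.
12–13 s: v starts -41 cm/s; Δx = -41·1 + ½·2·1² = -40 cm; v ends -39 cm/s.
13–16 s: v starts -39 cm/s; Δx = -39·3 + ½·-2·3² = -126 cm; v ends -45 cm/s.
x(16) = 3 + Σ Δx = -133 cm.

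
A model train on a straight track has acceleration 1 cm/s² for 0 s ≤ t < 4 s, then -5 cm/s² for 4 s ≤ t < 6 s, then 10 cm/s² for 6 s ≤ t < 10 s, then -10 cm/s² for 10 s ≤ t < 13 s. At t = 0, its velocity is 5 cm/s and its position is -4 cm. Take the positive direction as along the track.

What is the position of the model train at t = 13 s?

On each constant-a segment, Δv = aΔt and Δx = v₀Δt + ½aΔt²; chain segment to segment.
0–4 s: v starts 5 cm/s; Δx = 5·4 + ½·1·4² = 28 cm; v ends 9 cm/s.
4–6 s: v starts 9 cm/s; Δx = 9·2 + ½·-5·2² = 8 cm; v ends -1 cm/s.
6–10 s: v starts -1 cm/s; Δx = -1·4 + ½·10·4² = 76 cm; v ends 39 cm/s.
10–13 s: v starts 39 cm/s; Δx = 39·3 + ½·-10·3² = 72 cm; v ends 9 cm/s.
x(13) = -4 + Σ Δx = 180 cm.

180 cm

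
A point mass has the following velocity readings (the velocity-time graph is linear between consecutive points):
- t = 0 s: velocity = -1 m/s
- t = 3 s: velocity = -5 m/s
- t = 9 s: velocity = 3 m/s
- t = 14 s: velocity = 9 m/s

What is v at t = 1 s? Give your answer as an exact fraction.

On 0–3 s the graph is linear from -1 to -5 m/s: v(1) = -1 + (-5 − -1)·(1 − 0)/(3 − 0) = -7/3 m/s.

-7/3 m/s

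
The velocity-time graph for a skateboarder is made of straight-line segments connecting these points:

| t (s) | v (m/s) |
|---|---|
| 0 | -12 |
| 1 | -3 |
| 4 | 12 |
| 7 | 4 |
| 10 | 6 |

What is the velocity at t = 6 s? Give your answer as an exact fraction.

On 4–7 s the graph is linear from 12 to 4 m/s: v(6) = 12 + (4 − 12)·(6 − 4)/(7 − 4) = 20/3 m/s.

20/3 m/s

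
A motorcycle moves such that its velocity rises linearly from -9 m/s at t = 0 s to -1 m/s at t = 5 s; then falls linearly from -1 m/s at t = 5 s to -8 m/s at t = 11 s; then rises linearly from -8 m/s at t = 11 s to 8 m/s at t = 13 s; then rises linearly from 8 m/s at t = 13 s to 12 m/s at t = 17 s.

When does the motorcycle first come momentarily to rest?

t = 12 s

v changes sign on 11–13 s (from -8 to 8); the graph is linear there, so v = 0 at t = 11 + (8)·(13 − 11)/(8 − -8) = 12 s.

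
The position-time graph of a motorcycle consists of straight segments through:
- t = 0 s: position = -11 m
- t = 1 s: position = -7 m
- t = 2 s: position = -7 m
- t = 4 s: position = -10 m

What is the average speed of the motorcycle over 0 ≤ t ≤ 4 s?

Average speed = (total path length)/(elapsed time); on a piecewise-linear x-t graph the path length is Σ|Δx|.
0–1 s: |Δx| = |-7 − -11| = 4 m
1–2 s: |Δx| = |-7 − -7| = 0 m
2–4 s: |Δx| = |-10 − -7| = 3 m
Total path = 7 m; average speed = 7/4 = 1.75 m/s.

1.75 m/s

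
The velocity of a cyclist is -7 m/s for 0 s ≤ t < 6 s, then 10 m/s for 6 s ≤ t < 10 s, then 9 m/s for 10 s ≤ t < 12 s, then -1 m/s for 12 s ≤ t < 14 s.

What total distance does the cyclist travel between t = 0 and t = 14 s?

Total distance travelled is ∫|v| dt — sum the magnitudes of each area piece.
0–6 s: |-7| × 6 = 42 m
6–10 s: |10| × 4 = 40 m
10–12 s: |9| × 2 = 18 m
12–14 s: |-1| × 2 = 2 m
Total distance = 102 m

102 m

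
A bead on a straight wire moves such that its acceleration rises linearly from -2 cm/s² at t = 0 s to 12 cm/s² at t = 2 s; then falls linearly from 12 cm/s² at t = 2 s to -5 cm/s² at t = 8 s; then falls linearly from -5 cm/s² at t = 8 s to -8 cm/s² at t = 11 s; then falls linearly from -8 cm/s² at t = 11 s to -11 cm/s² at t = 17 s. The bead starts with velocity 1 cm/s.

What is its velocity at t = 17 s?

Δv equals the area under the a-t graph; then v = v₀ + Δv.
0–2 s: ½(-2 + 12)(2) = 10 cm/s
2–8 s: ½(12 + -5)(6) = 21 cm/s
8–11 s: ½(-5 + -8)(3) = -19.5 cm/s
11–17 s: ½(-8 + -11)(6) = -57 cm/s
Δv = -45.5 cm/s, so v(17) = 1 + (-45.5) = -44.5 cm/s.

-44.5 cm/s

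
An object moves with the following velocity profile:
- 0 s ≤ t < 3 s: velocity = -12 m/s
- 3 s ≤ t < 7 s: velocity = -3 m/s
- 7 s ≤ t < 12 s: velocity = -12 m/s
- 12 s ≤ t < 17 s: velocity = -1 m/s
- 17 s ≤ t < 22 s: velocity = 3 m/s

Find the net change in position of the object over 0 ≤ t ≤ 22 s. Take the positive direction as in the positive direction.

-98 m

Displacement is the signed area under the v-t curve.
0–3 s: -12 × 3 = -36 m
3–7 s: -3 × 4 = -12 m
7–12 s: -12 × 5 = -60 m
12–17 s: -1 × 5 = -5 m
17–22 s: 3 × 5 = 15 m
Net displacement = -98 m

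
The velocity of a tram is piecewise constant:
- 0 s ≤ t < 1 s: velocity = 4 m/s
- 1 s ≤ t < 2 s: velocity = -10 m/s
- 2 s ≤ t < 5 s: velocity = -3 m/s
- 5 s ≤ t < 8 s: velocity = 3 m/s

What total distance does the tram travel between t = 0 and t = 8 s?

32 m

Total distance travelled is ∫|v| dt — sum the magnitudes of each area piece.
0–1 s: |4| × 1 = 4 m
1–2 s: |-10| × 1 = 10 m
2–5 s: |-3| × 3 = 9 m
5–8 s: |3| × 3 = 9 m
Total distance = 32 m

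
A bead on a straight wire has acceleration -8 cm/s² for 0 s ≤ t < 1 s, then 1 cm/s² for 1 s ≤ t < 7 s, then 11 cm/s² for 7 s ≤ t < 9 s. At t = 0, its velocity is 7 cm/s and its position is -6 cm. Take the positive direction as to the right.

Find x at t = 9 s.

On each constant-a segment, Δv = aΔt and Δx = v₀Δt + ½aΔt²; chain segment to segment.
0–1 s: v starts 7 cm/s; Δx = 7·1 + ½·-8·1² = 3 cm; v ends -1 cm/s.
1–7 s: v starts -1 cm/s; Δx = -1·6 + ½·1·6² = 12 cm; v ends 5 cm/s.
7–9 s: v starts 5 cm/s; Δx = 5·2 + ½·11·2² = 32 cm; v ends 27 cm/s.
x(9) = -6 + Σ Δx = 41 cm.

41 cm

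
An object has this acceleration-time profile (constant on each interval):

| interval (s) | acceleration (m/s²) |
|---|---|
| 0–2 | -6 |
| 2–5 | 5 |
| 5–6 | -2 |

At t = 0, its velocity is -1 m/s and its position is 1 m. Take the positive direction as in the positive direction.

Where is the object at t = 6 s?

On each constant-a segment, Δv = aΔt and Δx = v₀Δt + ½aΔt²; chain segment to segment.
0–2 s: v starts -1 m/s; Δx = -1·2 + ½·-6·2² = -14 m; v ends -13 m/s.
2–5 s: v starts -13 m/s; Δx = -13·3 + ½·5·3² = -16.5 m; v ends 2 m/s.
5–6 s: v starts 2 m/s; Δx = 2·1 + ½·-2·1² = 1 m; v ends 0 m/s.
x(6) = 1 + Σ Δx = -28.5 m.

-28.5 m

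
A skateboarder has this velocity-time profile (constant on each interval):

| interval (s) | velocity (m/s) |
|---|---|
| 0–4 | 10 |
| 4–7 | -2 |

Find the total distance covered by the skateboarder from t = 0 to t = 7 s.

46 m

Total distance travelled is ∫|v| dt — sum the magnitudes of each area piece.
0–4 s: |10| × 4 = 40 m
4–7 s: |-2| × 3 = 6 m
Total distance = 46 m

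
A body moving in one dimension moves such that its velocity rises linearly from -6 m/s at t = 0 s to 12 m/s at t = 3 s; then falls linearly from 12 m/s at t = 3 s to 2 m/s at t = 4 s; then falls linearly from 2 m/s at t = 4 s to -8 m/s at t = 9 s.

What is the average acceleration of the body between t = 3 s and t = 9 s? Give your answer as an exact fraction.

Average acceleration = Δv/Δt = (-8 − 12)/(9 − 3) = -10/3 m/s².

-10/3 m/s²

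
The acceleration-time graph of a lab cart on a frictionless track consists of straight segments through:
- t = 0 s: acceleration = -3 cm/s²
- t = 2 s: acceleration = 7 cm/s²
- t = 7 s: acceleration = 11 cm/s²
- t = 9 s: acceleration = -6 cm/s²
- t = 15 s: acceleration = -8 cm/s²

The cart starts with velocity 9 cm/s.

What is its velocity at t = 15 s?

Δv equals the area under the a-t graph; then v = v₀ + Δv.
0–2 s: ½(-3 + 7)(2) = 4 cm/s
2–7 s: ½(7 + 11)(5) = 45 cm/s
7–9 s: ½(11 + -6)(2) = 5 cm/s
9–15 s: ½(-6 + -8)(6) = -42 cm/s
Δv = 12 cm/s, so v(15) = 9 + (12) = 21 cm/s.

21 cm/s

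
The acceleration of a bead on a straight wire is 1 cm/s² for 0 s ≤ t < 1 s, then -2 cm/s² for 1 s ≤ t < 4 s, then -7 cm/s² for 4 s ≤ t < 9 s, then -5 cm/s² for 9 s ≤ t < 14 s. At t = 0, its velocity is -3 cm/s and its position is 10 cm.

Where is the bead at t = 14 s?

On each constant-a segment, Δv = aΔt and Δx = v₀Δt + ½aΔt²; chain segment to segment.
0–1 s: v starts -3 cm/s; Δx = -3·1 + ½·1·1² = -2.5 cm; v ends -2 cm/s.
1–4 s: v starts -2 cm/s; Δx = -2·3 + ½·-2·3² = -15 cm; v ends -8 cm/s.
4–9 s: v starts -8 cm/s; Δx = -8·5 + ½·-7·5² = -127.5 cm; v ends -43 cm/s.
9–14 s: v starts -43 cm/s; Δx = -43·5 + ½·-5·5² = -277.5 cm; v ends -68 cm/s.
x(14) = 10 + Σ Δx = -412.5 cm.

-412.5 cm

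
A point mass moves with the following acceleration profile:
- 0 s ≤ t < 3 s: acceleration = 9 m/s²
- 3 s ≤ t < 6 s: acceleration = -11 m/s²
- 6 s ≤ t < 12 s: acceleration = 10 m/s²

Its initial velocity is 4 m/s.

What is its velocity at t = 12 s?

58 m/s

Δv equals the area under the a-t graph; then v = v₀ + Δv.
0–3 s: 9 × 3 = 27 m/s
3–6 s: -11 × 3 = -33 m/s
6–12 s: 10 × 6 = 60 m/s
Δv = 54 m/s, so v(12) = 4 + (54) = 58 m/s.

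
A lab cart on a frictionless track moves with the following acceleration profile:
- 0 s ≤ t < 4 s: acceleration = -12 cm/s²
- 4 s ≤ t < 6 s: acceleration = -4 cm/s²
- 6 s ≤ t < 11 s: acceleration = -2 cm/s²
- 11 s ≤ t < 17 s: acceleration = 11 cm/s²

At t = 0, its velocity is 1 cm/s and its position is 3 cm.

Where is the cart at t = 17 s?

On each constant-a segment, Δv = aΔt and Δx = v₀Δt + ½aΔt²; chain segment to segment.
0–4 s: v starts 1 cm/s; Δx = 1·4 + ½·-12·4² = -92 cm; v ends -47 cm/s.
4–6 s: v starts -47 cm/s; Δx = -47·2 + ½·-4·2² = -102 cm; v ends -55 cm/s.
6–11 s: v starts -55 cm/s; Δx = -55·5 + ½·-2·5² = -300 cm; v ends -65 cm/s.
11–17 s: v starts -65 cm/s; Δx = -65·6 + ½·11·6² = -192 cm; v ends 1 cm/s.
x(17) = 3 + Σ Δx = -683 cm.

-683 cm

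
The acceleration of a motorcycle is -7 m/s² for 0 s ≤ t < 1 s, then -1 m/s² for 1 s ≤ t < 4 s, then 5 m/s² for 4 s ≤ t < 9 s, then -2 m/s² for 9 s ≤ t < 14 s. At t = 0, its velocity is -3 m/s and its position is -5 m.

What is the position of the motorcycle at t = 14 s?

On each constant-a segment, Δv = aΔt and Δx = v₀Δt + ½aΔt²; chain segment to segment.
0–1 s: v starts -3 m/s; Δx = -3·1 + ½·-7·1² = -6.5 m; v ends -10 m/s.
1–4 s: v starts -10 m/s; Δx = -10·3 + ½·-1·3² = -34.5 m; v ends -13 m/s.
4–9 s: v starts -13 m/s; Δx = -13·5 + ½·5·5² = -2.5 m; v ends 12 m/s.
9–14 s: v starts 12 m/s; Δx = 12·5 + ½·-2·5² = 35 m; v ends 2 m/s.
x(14) = -5 + Σ Δx = -13.5 m.

-13.5 m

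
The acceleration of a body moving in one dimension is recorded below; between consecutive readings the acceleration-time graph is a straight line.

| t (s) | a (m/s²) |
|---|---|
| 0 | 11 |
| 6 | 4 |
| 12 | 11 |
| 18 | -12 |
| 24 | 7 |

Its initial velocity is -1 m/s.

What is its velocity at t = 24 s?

71 m/s

Δv equals the area under the a-t graph; then v = v₀ + Δv.
0–6 s: ½(11 + 4)(6) = 45 m/s
6–12 s: ½(4 + 11)(6) = 45 m/s
12–18 s: ½(11 + -12)(6) = -3 m/s
18–24 s: ½(-12 + 7)(6) = -15 m/s
Δv = 72 m/s, so v(24) = -1 + (72) = 71 m/s.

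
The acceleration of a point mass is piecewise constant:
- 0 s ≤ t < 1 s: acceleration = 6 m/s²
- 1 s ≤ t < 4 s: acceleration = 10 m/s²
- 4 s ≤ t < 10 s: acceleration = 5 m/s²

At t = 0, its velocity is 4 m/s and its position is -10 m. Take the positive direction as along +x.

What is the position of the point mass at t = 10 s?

On each constant-a segment, Δv = aΔt and Δx = v₀Δt + ½aΔt²; chain segment to segment.
0–1 s: v starts 4 m/s; Δx = 4·1 + ½·6·1² = 7 m; v ends 10 m/s.
1–4 s: v starts 10 m/s; Δx = 10·3 + ½·10·3² = 75 m; v ends 40 m/s.
4–10 s: v starts 40 m/s; Δx = 40·6 + ½·5·6² = 330 m; v ends 70 m/s.
x(10) = -10 + Σ Δx = 402 m.

402 m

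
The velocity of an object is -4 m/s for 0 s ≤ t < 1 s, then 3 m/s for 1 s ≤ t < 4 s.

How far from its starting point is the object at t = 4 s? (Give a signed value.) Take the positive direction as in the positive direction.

Displacement is the signed area under the v-t curve.
0–1 s: -4 × 1 = -4 m
1–4 s: 3 × 3 = 9 m
Net displacement = 5 m

5 m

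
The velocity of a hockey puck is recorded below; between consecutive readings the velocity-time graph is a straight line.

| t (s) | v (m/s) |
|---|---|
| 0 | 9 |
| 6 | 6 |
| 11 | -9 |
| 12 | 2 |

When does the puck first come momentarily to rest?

t = 8 s

v changes sign on 6–11 s (from 6 to -9); the graph is linear there, so v = 0 at t = 6 + (-6)·(11 − 6)/(-9 − 6) = 8 s.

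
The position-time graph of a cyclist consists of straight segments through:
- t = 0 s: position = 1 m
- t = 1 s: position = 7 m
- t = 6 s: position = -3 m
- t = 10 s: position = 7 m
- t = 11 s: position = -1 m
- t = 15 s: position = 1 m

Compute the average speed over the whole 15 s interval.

Average speed = (total path length)/(elapsed time); on a piecewise-linear x-t graph the path length is Σ|Δx|.
0–1 s: |Δx| = |7 − 1| = 6 m
1–6 s: |Δx| = |-3 − 7| = 10 m
6–10 s: |Δx| = |7 − -3| = 10 m
10–11 s: |Δx| = |-1 − 7| = 8 m
11–15 s: |Δx| = |1 − -1| = 2 m
Total path = 36 m; average speed = 36/15 = 2.4 m/s.

2.4 m/s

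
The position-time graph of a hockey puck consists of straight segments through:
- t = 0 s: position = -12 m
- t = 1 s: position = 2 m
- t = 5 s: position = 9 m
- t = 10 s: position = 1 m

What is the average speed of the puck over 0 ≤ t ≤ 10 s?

2.9 m/s

Average speed = (total path length)/(elapsed time); on a piecewise-linear x-t graph the path length is Σ|Δx|.
0–1 s: |Δx| = |2 − -12| = 14 m
1–5 s: |Δx| = |9 − 2| = 7 m
5–10 s: |Δx| = |1 − 9| = 8 m
Total path = 29 m; average speed = 29/10 = 2.9 m/s.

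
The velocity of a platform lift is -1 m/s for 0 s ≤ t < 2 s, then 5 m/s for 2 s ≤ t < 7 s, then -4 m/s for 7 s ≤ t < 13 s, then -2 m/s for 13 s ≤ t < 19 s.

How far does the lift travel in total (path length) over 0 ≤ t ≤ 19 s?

63 m

Total distance travelled is ∫|v| dt — sum the magnitudes of each area piece.
0–2 s: |-1| × 2 = 2 m
2–7 s: |5| × 5 = 25 m
7–13 s: |-4| × 6 = 24 m
13–19 s: |-2| × 6 = 12 m
Total distance = 63 m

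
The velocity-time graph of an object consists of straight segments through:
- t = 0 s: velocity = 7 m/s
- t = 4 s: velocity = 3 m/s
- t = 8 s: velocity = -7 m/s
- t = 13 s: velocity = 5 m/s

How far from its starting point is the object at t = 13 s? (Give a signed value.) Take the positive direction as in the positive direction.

Net displacement equals the area under the velocity-time graph (areas below the axis count negative).
0–4 s: ½(7 + 3)(4) = 20 m
4–8 s: ½(3 + -7)(4) = -8 m
8–13 s: ½(-7 + 5)(5) = -5 m
Net displacement = 7 m

7 m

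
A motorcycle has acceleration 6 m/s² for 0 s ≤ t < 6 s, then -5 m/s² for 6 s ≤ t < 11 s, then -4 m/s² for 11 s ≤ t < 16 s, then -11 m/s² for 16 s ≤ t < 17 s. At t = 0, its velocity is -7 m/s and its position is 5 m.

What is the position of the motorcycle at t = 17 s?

102 m

On each constant-a segment, Δv = aΔt and Δx = v₀Δt + ½aΔt²; chain segment to segment.
0–6 s: v starts -7 m/s; Δx = -7·6 + ½·6·6² = 66 m; v ends 29 m/s.
6–11 s: v starts 29 m/s; Δx = 29·5 + ½·-5·5² = 82.5 m; v ends 4 m/s.
11–16 s: v starts 4 m/s; Δx = 4·5 + ½·-4·5² = -30 m; v ends -16 m/s.
16–17 s: v starts -16 m/s; Δx = -16·1 + ½·-11·1² = -21.5 m; v ends -27 m/s.
x(17) = 5 + Σ Δx = 102 m.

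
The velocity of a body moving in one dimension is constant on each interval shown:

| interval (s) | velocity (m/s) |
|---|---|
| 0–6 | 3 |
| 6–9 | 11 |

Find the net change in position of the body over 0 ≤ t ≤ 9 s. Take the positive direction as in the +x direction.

Net displacement equals the area under the velocity-time graph (areas below the axis count negative).
0–6 s: 3 × 6 = 18 m
6–9 s: 11 × 3 = 33 m
Net displacement = 51 m

51 m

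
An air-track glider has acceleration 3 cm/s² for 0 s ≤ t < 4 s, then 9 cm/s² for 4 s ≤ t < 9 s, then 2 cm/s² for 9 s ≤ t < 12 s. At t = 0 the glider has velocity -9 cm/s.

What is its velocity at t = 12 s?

54 cm/s

Δv equals the area under the a-t graph; then v = v₀ + Δv.
0–4 s: 3 × 4 = 12 cm/s
4–9 s: 9 × 5 = 45 cm/s
9–12 s: 2 × 3 = 6 cm/s
Δv = 63 cm/s, so v(12) = -9 + (63) = 54 cm/s.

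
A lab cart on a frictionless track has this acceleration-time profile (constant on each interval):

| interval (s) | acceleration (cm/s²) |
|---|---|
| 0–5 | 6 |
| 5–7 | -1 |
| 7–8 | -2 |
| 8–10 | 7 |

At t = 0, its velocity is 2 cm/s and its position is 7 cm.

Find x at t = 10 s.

On each constant-a segment, Δv = aΔt and Δx = v₀Δt + ½aΔt²; chain segment to segment.
0–5 s: v starts 2 cm/s; Δx = 2·5 + ½·6·5² = 85 cm; v ends 32 cm/s.
5–7 s: v starts 32 cm/s; Δx = 32·2 + ½·-1·2² = 62 cm; v ends 30 cm/s.
7–8 s: v starts 30 cm/s; Δx = 30·1 + ½·-2·1² = 29 cm; v ends 28 cm/s.
8–10 s: v starts 28 cm/s; Δx = 28·2 + ½·7·2² = 70 cm; v ends 42 cm/s.
x(10) = 7 + Σ Δx = 253 cm.

253 cm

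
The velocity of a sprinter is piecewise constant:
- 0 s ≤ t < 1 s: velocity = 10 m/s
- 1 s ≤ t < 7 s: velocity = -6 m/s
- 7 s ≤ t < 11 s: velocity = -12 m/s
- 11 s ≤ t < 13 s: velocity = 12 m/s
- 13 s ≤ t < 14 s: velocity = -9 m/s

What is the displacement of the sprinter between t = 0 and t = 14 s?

-59 m

Net displacement equals the area under the velocity-time graph (areas below the axis count negative).
0–1 s: 10 × 1 = 10 m
1–7 s: -6 × 6 = -36 m
7–11 s: -12 × 4 = -48 m
11–13 s: 12 × 2 = 24 m
13–14 s: -9 × 1 = -9 m
Net displacement = -59 m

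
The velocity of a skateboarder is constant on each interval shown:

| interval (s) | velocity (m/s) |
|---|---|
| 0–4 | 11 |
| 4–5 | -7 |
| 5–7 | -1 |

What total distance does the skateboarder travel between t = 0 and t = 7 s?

Distance (not displacement) is the total path length: add the absolute areas under v-t.
0–4 s: |11| × 4 = 44 m
4–5 s: |-7| × 1 = 7 m
5–7 s: |-1| × 2 = 2 m
Total distance = 53 m

53 m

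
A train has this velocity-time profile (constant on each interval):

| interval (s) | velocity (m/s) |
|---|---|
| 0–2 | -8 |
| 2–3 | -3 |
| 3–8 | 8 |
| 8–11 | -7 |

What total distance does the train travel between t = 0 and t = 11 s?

80 m

Total distance travelled is ∫|v| dt — sum the magnitudes of each area piece.
0–2 s: |-8| × 2 = 16 m
2–3 s: |-3| × 1 = 3 m
3–8 s: |8| × 5 = 40 m
8–11 s: |-7| × 3 = 21 m
Total distance = 80 m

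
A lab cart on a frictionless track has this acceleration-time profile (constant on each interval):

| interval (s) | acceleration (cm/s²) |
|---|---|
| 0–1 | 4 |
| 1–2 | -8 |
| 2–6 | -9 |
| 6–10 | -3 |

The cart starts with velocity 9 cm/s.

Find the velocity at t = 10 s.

-43 cm/s

Δv equals the area under the a-t graph; then v = v₀ + Δv.
0–1 s: 4 × 1 = 4 cm/s
1–2 s: -8 × 1 = -8 cm/s
2–6 s: -9 × 4 = -36 cm/s
6–10 s: -3 × 4 = -12 cm/s
Δv = -52 cm/s, so v(10) = 9 + (-52) = -43 cm/s.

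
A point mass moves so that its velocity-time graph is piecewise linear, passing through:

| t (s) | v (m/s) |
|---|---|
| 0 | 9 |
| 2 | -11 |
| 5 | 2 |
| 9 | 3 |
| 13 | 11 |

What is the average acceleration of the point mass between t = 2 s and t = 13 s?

2 m/s²

Average acceleration = Δv/Δt = (11 − -11)/(13 − 2) = 2 m/s².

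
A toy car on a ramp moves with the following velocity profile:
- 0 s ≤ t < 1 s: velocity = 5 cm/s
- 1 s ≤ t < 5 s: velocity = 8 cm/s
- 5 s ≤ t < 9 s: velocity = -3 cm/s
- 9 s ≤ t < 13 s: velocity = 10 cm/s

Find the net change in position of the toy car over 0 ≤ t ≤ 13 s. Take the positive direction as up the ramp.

Displacement is the signed area under the v-t curve.
0–1 s: 5 × 1 = 5 cm
1–5 s: 8 × 4 = 32 cm
5–9 s: -3 × 4 = -12 cm
9–13 s: 10 × 4 = 40 cm
Net displacement = 65 cm

65 cm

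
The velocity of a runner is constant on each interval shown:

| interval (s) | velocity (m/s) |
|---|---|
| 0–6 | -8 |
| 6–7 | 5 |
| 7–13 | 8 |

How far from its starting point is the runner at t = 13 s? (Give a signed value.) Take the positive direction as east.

5 m

Displacement is the signed area under the v-t curve.
0–6 s: -8 × 6 = -48 m
6–7 s: 5 × 1 = 5 m
7–13 s: 8 × 6 = 48 m
Net displacement = 5 m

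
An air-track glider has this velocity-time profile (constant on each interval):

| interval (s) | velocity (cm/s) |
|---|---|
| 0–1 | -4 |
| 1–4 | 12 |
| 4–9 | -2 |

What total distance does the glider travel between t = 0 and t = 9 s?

50 cm

Total distance travelled is ∫|v| dt — sum the magnitudes of each area piece.
0–1 s: |-4| × 1 = 4 cm
1–4 s: |12| × 3 = 36 cm
4–9 s: |-2| × 5 = 10 cm
Total distance = 50 cm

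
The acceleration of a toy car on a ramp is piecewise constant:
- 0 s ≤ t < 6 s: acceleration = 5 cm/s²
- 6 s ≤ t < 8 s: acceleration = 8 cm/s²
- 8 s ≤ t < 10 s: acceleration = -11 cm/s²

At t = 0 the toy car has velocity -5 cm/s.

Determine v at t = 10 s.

Δv equals the area under the a-t graph; then v = v₀ + Δv.
0–6 s: 5 × 6 = 30 cm/s
6–8 s: 8 × 2 = 16 cm/s
8–10 s: -11 × 2 = -22 cm/s
Δv = 24 cm/s, so v(10) = -5 + (24) = 19 cm/s.

19 cm/s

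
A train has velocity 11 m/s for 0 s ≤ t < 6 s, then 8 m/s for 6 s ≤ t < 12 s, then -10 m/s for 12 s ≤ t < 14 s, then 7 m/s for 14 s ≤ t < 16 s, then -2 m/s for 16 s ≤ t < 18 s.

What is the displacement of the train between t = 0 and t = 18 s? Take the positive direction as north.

Net displacement equals the area under the velocity-time graph (areas below the axis count negative).
0–6 s: 11 × 6 = 66 m
6–12 s: 8 × 6 = 48 m
12–14 s: -10 × 2 = -20 m
14–16 s: 7 × 2 = 14 m
16–18 s: -2 × 2 = -4 m
Net displacement = 104 m

104 m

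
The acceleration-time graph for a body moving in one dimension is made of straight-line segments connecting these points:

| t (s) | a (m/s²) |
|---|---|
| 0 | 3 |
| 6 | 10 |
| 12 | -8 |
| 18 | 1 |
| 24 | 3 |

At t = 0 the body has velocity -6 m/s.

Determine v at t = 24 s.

30 m/s

Δv equals the area under the a-t graph; then v = v₀ + Δv.
0–6 s: ½(3 + 10)(6) = 39 m/s
6–12 s: ½(10 + -8)(6) = 6 m/s
12–18 s: ½(-8 + 1)(6) = -21 m/s
18–24 s: ½(1 + 3)(6) = 12 m/s
Δv = 36 m/s, so v(24) = -6 + (36) = 30 m/s.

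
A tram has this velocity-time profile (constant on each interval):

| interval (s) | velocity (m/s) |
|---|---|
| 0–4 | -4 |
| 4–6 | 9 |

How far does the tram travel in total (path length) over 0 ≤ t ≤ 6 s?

Total distance travelled is ∫|v| dt — sum the magnitudes of each area piece.
0–4 s: |-4| × 4 = 16 m
4–6 s: |9| × 2 = 18 m
Total distance = 34 m

34 m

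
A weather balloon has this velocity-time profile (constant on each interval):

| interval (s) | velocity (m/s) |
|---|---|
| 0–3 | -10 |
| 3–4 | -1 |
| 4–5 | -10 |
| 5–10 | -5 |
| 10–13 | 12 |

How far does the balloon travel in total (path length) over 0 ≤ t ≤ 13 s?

Total distance travelled is ∫|v| dt — sum the magnitudes of each area piece.
0–3 s: |-10| × 3 = 30 m
3–4 s: |-1| × 1 = 1 m
4–5 s: |-10| × 1 = 10 m
5–10 s: |-5| × 5 = 25 m
10–13 s: |12| × 3 = 36 m
Total distance = 102 m

102 m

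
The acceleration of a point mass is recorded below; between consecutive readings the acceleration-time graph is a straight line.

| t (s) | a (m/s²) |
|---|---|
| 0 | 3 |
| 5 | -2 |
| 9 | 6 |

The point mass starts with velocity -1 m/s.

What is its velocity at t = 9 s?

Δv equals the area under the a-t graph; then v = v₀ + Δv.
0–5 s: ½(3 + -2)(5) = 2.5 m/s
5–9 s: ½(-2 + 6)(4) = 8 m/s
Δv = 10.5 m/s, so v(9) = -1 + (10.5) = 9.5 m/s.

9.5 m/s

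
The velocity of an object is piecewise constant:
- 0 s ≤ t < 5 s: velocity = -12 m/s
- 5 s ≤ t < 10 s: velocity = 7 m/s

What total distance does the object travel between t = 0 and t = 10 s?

Distance (not displacement) is the total path length: add the absolute areas under v-t.
0–5 s: |-12| × 5 = 60 m
5–10 s: |7| × 5 = 35 m
Total distance = 95 m

95 m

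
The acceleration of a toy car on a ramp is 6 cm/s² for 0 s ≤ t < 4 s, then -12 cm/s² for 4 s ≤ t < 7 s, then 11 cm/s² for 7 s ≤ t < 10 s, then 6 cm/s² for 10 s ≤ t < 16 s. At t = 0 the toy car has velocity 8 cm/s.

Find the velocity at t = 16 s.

65 cm/s

Δv equals the area under the a-t graph; then v = v₀ + Δv.
0–4 s: 6 × 4 = 24 cm/s
4–7 s: -12 × 3 = -36 cm/s
7–10 s: 11 × 3 = 33 cm/s
10–16 s: 6 × 6 = 36 cm/s
Δv = 57 cm/s, so v(16) = 8 + (57) = 65 cm/s.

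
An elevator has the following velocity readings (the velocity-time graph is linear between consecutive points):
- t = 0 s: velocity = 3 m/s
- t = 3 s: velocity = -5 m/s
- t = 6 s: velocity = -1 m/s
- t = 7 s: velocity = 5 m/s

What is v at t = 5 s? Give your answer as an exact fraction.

-7/3 m/s

On 3–6 s the graph is linear from -5 to -1 m/s: v(5) = -5 + (-1 − -5)·(5 − 3)/(6 − 3) = -7/3 m/s.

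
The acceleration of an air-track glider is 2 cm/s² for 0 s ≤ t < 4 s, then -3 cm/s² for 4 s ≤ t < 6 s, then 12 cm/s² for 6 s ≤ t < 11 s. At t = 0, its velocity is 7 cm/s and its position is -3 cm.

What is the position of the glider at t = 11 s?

260 cm

On each constant-a segment, Δv = aΔt and Δx = v₀Δt + ½aΔt²; chain segment to segment.
0–4 s: v starts 7 cm/s; Δx = 7·4 + ½·2·4² = 44 cm; v ends 15 cm/s.
4–6 s: v starts 15 cm/s; Δx = 15·2 + ½·-3·2² = 24 cm; v ends 9 cm/s.
6–11 s: v starts 9 cm/s; Δx = 9·5 + ½·12·5² = 195 cm; v ends 69 cm/s.
x(11) = -3 + Σ Δx = 260 cm.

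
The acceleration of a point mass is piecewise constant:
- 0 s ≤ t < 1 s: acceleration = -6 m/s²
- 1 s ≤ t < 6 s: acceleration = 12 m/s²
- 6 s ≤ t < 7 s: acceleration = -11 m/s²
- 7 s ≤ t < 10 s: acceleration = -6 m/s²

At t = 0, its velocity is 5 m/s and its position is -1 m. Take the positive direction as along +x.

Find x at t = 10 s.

316.5 m

On each constant-a segment, Δv = aΔt and Δx = v₀Δt + ½aΔt²; chain segment to segment.
0–1 s: v starts 5 m/s; Δx = 5·1 + ½·-6·1² = 2 m; v ends -1 m/s.
1–6 s: v starts -1 m/s; Δx = -1·5 + ½·12·5² = 145 m; v ends 59 m/s.
6–7 s: v starts 59 m/s; Δx = 59·1 + ½·-11·1² = 53.5 m; v ends 48 m/s.
7–10 s: v starts 48 m/s; Δx = 48·3 + ½·-6·3² = 117 m; v ends 30 m/s.
x(10) = -1 + Σ Δx = 316.5 m.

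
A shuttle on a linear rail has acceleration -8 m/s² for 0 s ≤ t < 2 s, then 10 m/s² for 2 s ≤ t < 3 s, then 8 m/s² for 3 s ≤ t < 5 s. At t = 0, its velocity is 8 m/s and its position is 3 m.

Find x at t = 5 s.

On each constant-a segment, Δv = aΔt and Δx = v₀Δt + ½aΔt²; chain segment to segment.
0–2 s: v starts 8 m/s; Δx = 8·2 + ½·-8·2² = 0 m; v ends -8 m/s.
2–3 s: v starts -8 m/s; Δx = -8·1 + ½·10·1² = -3 m; v ends 2 m/s.
3–5 s: v starts 2 m/s; Δx = 2·2 + ½·8·2² = 20 m; v ends 18 m/s.
x(5) = 3 + Σ Δx = 20 m.

20 m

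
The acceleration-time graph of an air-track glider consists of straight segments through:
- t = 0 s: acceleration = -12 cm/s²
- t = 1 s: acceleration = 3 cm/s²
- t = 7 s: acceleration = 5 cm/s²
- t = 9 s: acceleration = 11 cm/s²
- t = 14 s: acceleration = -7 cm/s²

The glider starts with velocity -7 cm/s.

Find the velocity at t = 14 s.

Δv equals the area under the a-t graph; then v = v₀ + Δv.
0–1 s: ½(-12 + 3)(1) = -4.5 cm/s
1–7 s: ½(3 + 5)(6) = 24 cm/s
7–9 s: ½(5 + 11)(2) = 16 cm/s
9–14 s: ½(11 + -7)(5) = 10 cm/s
Δv = 45.5 cm/s, so v(14) = -7 + (45.5) = 38.5 cm/s.

38.5 cm/s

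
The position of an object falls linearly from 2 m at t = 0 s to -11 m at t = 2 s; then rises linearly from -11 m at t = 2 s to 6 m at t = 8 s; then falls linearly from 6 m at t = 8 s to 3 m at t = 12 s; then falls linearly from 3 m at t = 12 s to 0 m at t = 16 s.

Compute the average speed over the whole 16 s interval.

2.25 m/s

Average speed = (total path length)/(elapsed time); on a piecewise-linear x-t graph the path length is Σ|Δx|.
0–2 s: |Δx| = |-11 − 2| = 13 m
2–8 s: |Δx| = |6 − -11| = 17 m
8–12 s: |Δx| = |3 − 6| = 3 m
12–16 s: |Δx| = |0 − 3| = 3 m
Total path = 36 m; average speed = 36/16 = 2.25 m/s.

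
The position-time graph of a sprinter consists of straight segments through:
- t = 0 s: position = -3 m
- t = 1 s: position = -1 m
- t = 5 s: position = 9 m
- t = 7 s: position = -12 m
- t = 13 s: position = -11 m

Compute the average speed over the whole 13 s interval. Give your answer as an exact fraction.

34/13 m/s

Average speed = (total path length)/(elapsed time); on a piecewise-linear x-t graph the path length is Σ|Δx|.
0–1 s: |Δx| = |-1 − -3| = 2 m
1–5 s: |Δx| = |9 − -1| = 10 m
5–7 s: |Δx| = |-12 − 9| = 21 m
7–13 s: |Δx| = |-11 − -12| = 1 m
Total path = 34 m; average speed = 34/13 = 34/13 m/s.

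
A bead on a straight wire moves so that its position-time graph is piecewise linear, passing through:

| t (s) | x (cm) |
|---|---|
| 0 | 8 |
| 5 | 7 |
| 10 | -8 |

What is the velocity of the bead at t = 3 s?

Velocity is the slope of the x-t graph on 0–5 s: (7 − 8)/(5 − 0) = -0.2 cm/s.

-0.2 cm/s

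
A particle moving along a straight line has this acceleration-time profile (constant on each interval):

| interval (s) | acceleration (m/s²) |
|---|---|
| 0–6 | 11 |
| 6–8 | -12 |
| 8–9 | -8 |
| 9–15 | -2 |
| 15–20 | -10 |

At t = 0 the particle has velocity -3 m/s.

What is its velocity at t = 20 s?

-31 m/s

Δv equals the area under the a-t graph; then v = v₀ + Δv.
0–6 s: 11 × 6 = 66 m/s
6–8 s: -12 × 2 = -24 m/s
8–9 s: -8 × 1 = -8 m/s
9–15 s: -2 × 6 = -12 m/s
15–20 s: -10 × 5 = -50 m/s
Δv = -28 m/s, so v(20) = -3 + (-28) = -31 m/s.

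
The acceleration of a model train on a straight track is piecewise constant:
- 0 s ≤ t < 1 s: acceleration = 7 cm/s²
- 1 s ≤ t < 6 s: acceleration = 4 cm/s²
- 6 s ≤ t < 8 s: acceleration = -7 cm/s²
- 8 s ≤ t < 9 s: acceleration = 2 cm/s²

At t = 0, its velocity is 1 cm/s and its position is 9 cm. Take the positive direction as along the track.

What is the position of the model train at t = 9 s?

On each constant-a segment, Δv = aΔt and Δx = v₀Δt + ½aΔt²; chain segment to segment.
0–1 s: v starts 1 cm/s; Δx = 1·1 + ½·7·1² = 4.5 cm; v ends 8 cm/s.
1–6 s: v starts 8 cm/s; Δx = 8·5 + ½·4·5² = 90 cm; v ends 28 cm/s.
6–8 s: v starts 28 cm/s; Δx = 28·2 + ½·-7·2² = 42 cm; v ends 14 cm/s.
8–9 s: v starts 14 cm/s; Δx = 14·1 + ½·2·1² = 15 cm; v ends 16 cm/s.
x(9) = 9 + Σ Δx = 160.5 cm.

160.5 cm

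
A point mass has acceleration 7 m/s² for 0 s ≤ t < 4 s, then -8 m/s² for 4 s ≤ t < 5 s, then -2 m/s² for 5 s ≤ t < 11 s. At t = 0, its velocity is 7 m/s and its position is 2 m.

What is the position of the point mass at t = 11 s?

On each constant-a segment, Δv = aΔt and Δx = v₀Δt + ½aΔt²; chain segment to segment.
0–4 s: v starts 7 m/s; Δx = 7·4 + ½·7·4² = 84 m; v ends 35 m/s.
4–5 s: v starts 35 m/s; Δx = 35·1 + ½·-8·1² = 31 m; v ends 27 m/s.
5–11 s: v starts 27 m/s; Δx = 27·6 + ½·-2·6² = 126 m; v ends 15 m/s.
x(11) = 2 + Σ Δx = 243 m.

243 m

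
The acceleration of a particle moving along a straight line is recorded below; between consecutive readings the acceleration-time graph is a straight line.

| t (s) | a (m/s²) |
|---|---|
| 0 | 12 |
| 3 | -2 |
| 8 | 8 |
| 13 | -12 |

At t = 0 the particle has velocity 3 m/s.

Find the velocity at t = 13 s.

Δv equals the area under the a-t graph; then v = v₀ + Δv.
0–3 s: ½(12 + -2)(3) = 15 m/s
3–8 s: ½(-2 + 8)(5) = 15 m/s
8–13 s: ½(8 + -12)(5) = -10 m/s
Δv = 20 m/s, so v(13) = 3 + (20) = 23 m/s.

23 m/s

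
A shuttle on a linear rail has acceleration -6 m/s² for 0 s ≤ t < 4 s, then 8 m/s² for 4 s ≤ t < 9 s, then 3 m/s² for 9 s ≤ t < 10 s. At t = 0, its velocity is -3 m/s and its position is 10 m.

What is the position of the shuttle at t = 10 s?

On each constant-a segment, Δv = aΔt and Δx = v₀Δt + ½aΔt²; chain segment to segment.
0–4 s: v starts -3 m/s; Δx = -3·4 + ½·-6·4² = -60 m; v ends -27 m/s.
4–9 s: v starts -27 m/s; Δx = -27·5 + ½·8·5² = -35 m; v ends 13 m/s.
9–10 s: v starts 13 m/s; Δx = 13·1 + ½·3·1² = 14.5 m; v ends 16 m/s.
x(10) = 10 + Σ Δx = -70.5 m.

-70.5 m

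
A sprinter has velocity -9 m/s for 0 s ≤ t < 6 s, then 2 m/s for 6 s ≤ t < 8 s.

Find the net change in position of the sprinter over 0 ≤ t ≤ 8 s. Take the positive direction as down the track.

Net displacement equals the area under the velocity-time graph (areas below the axis count negative).
0–6 s: -9 × 6 = -54 m
6–8 s: 2 × 2 = 4 m
Net displacement = -50 m

-50 m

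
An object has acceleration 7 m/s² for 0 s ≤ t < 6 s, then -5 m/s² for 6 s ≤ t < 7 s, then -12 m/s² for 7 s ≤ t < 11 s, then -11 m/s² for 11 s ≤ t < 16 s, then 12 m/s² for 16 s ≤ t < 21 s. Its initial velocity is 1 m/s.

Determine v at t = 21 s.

Δv equals the area under the a-t graph; then v = v₀ + Δv.
0–6 s: 7 × 6 = 42 m/s
6–7 s: -5 × 1 = -5 m/s
7–11 s: -12 × 4 = -48 m/s
11–16 s: -11 × 5 = -55 m/s
16–21 s: 12 × 5 = 60 m/s
Δv = -6 m/s, so v(21) = 1 + (-6) = -5 m/s.

-5 m/s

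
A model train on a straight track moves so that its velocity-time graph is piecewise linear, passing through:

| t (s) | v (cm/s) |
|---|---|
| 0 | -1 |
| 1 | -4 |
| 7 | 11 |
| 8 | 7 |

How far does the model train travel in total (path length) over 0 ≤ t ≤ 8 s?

38.9 cm

Distance (not displacement) is the total path length: add the absolute areas under v-t.
0–1 s: |½(-1 + -4)(1)| = 2.5 cm
1–7 s: v = 0 at t = 2.6 s; triangle areas 3.2 + 24.2 = 27.4 cm
7–8 s: |½(11 + 7)(1)| = 9 cm
Total distance = 38.9 cm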